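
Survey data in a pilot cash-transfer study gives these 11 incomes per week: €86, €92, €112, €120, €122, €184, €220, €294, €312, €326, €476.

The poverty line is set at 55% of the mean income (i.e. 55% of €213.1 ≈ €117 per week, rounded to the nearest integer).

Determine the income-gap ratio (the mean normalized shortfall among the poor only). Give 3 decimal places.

Incomes under z: €86, €92, €112 (q = 3 of N = 11).
Relative gaps: 0.2650, 0.2137, 0.0427; sum = 0.521368.
I averages over the q = 3 poor units only: 0.521368 / 3 = 0.174.

0.174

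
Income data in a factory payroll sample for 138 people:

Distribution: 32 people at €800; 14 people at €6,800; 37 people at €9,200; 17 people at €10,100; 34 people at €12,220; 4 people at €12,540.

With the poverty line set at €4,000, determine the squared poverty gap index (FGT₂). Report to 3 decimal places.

Below the line: 32×€800 (q = 32 of N = 138).
Relative gaps: (4000−800)/4000 = 0.8000 (×32).
Squared: 0.6400 (×32).
Sum = 20.480000; P₂ = 20.480000 / 138 = 0.148.

0.148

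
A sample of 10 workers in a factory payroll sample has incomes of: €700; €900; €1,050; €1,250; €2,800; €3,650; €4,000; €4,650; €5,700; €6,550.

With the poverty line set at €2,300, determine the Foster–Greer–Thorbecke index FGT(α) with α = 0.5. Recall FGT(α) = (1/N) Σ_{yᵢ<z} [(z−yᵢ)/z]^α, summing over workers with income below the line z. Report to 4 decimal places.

Poor units: €700, €900, €1,050, €1,250 (q = 4 of N = 10).
Relative gaps: (2300−700)/2300 = 0.6957; (2300−900)/2300 = 0.6087; (2300−1050)/2300 = 0.5435; (2300−1250)/2300 = 0.4565.
Raised to α = 0.5: 0.83406; 0.78019; 0.73721; 0.67566.
Sum = 3.027121; FGT(0.5) = 3.027121 / 10 = 0.3027.

0.3027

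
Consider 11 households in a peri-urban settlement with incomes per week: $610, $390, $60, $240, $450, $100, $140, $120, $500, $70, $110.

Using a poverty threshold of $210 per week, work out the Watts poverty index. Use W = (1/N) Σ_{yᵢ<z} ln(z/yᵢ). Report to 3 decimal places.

Below z: $60, $70, $100, $110, $120, $140 (q = 6 of N = 11).
Log shortfalls: ln(210/60) = 1.2528; ln(210/70) = 1.0986; ln(210/100) = 0.7419; ln(210/110) = 0.6466; ln(210/120) = 0.5596; ln(210/140) = 0.4055.
W = 4.705021 / 11 = 0.428.

0.428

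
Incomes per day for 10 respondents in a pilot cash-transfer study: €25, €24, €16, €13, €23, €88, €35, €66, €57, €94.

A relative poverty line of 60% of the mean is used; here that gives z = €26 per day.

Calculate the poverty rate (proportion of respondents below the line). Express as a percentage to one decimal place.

5 of the 10 respondents have income below €26.
H = 5/10 = 50.0%.

50.0%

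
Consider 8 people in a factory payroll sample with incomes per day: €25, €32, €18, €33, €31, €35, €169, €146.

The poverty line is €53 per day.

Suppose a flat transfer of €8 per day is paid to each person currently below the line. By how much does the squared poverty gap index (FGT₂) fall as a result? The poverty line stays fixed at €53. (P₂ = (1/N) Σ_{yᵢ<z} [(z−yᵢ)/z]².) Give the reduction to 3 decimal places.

0.085

Before: below the line — €18, €25, €31, €32, €33, €35; squared poverty gap index (FGT₂) = 0.16278.
After the €8 transfer: below the line — €26, €33, €39, €40, €41, €43; squared poverty gap index (FGT₂) = 0.07734.
Reduction = 0.16278 − 0.07734 = 0.085.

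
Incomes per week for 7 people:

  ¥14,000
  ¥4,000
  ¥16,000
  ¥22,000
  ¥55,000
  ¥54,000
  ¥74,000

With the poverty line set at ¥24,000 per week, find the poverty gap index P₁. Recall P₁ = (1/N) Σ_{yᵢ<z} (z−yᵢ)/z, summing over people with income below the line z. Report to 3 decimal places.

Poor units: ¥4,000, ¥14,000, ¥16,000, ¥22,000 (q = 4 of N = 7).
Shortfall ratios: (24000−4000)/24000 = 0.8333; (24000−14000)/24000 = 0.4167; (24000−16000)/24000 = 0.3333; (24000−22000)/24000 = 0.0833.
Sum of shortfalls = 1.666667; P₁ averages over all N: 1.666667 / 7 = 0.238.

0.238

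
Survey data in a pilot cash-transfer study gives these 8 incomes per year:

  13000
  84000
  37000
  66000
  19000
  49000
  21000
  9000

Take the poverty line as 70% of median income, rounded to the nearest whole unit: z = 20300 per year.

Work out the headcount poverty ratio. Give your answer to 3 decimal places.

3 of the 8 individuals have income below 20300.
H = 3/8 = 0.375.

0.375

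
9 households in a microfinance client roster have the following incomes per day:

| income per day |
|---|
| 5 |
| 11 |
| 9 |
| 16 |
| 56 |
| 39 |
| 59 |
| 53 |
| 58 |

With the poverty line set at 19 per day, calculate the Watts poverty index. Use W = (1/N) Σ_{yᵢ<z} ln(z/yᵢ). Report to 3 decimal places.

0.311

Below the line: 5, 9, 11, 16 (q = 4 of N = 9).
ln(z/y) terms: ln(19/5) = 1.3350; ln(19/9) = 0.7472; ln(19/11) = 0.5465; ln(19/16) = 0.1719.
W = 2.800609 / 9 = 0.311.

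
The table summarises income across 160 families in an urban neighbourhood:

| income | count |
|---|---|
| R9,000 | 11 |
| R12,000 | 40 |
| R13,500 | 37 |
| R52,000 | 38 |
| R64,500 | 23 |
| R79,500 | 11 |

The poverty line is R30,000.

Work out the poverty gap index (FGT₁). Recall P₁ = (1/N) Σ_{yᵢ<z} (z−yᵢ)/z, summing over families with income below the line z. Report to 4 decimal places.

0.3253

Below z: 11×R9,000, 40×R12,000, 37×R13,500 (q = 88 of N = 160).
Gap ratios (z−y)/z: (30000−9000)/30000 = 0.7000 (×11); (30000−12000)/30000 = 0.6000 (×40); (30000−13500)/30000 = 0.5500 (×37).
Sum of shortfalls = 52.050000; P₁ averages over all N: 52.050000 / 160 = 0.3253.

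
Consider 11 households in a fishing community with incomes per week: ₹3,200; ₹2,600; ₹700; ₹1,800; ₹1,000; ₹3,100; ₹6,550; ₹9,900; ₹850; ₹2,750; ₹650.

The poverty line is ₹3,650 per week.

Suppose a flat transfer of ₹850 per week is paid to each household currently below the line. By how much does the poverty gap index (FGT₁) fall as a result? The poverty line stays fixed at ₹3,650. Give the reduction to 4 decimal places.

0.1731

Before: below the line — ₹650, ₹700, ₹850, ₹1,000, ₹1,800, ₹2,600, ₹2,750, ₹3,100, ₹3,200; poverty gap index (FGT₁) = 0.403487.
After the ₹850 transfer: below the line — ₹1,500, ₹1,550, ₹1,700, ₹1,850, ₹2,650, ₹3,450, ₹3,600; poverty gap index (FGT₁) = 0.230386.
Reduction = 0.403487 − 0.230386 = 0.1731.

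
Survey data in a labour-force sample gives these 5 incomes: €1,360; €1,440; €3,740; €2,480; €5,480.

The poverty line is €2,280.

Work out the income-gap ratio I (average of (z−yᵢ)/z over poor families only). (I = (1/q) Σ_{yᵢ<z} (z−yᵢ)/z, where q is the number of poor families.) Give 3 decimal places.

Below z: €1,360, €1,440 (q = 2 of N = 5).
Shortfall ratios (z−y)/z: 0.4035, 0.3684; sum = 0.771930.
The income-gap ratio divides by q (the poor only): 0.771930 / 2 = 0.386.

0.386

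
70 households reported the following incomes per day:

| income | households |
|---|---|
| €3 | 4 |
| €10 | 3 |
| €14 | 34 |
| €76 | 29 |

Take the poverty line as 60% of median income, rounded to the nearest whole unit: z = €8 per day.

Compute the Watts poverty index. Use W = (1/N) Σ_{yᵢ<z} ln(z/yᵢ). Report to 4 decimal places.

Poor units: 4×€3 (q = 4 of N = 70).
ln(z/y) terms: ln(8/3) = 0.9808 (×4).
W = 3.923317 / 70 = 0.0560.

0.0560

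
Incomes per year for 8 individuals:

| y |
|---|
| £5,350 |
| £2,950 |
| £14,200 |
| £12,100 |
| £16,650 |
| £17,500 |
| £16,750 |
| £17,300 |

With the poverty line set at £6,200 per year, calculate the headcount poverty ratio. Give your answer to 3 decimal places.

2 of the 8 individuals have income below £6,200.
H = 2/8 = 0.250.

0.250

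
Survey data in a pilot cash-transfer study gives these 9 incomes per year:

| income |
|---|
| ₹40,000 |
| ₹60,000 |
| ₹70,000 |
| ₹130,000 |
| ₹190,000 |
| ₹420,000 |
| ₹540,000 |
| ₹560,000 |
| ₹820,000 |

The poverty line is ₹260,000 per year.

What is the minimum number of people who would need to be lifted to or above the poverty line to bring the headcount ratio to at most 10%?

5 of the 9 people are poor, so H = 5/9 = 0.556.
A headcount ratio of at most 10% allows at most ⌊0.10 × 9⌋ = 0 poor people.
So at least 5 − 0 = 5 must be lifted.

5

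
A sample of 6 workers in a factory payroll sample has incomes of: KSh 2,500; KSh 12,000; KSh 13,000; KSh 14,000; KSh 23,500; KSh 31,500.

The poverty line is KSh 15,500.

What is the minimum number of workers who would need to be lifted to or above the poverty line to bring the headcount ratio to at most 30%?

4 of the 6 workers are poor, so H = 4/6 = 0.667.
A headcount ratio of at most 30% allows at most ⌊0.30 × 6⌋ = 1 poor workers.
So at least 4 − 1 = 3 must be lifted.

3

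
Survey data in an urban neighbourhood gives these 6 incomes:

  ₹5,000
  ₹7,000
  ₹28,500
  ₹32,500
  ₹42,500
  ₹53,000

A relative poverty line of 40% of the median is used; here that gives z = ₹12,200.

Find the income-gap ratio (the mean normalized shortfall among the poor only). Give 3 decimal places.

Incomes under z: ₹5,000, ₹7,000 (q = 2 of N = 6).
Relative gaps: 0.5902, 0.4262; sum = 1.016393.
The income-gap ratio divides by q (the poor only): 1.016393 / 2 = 0.508.

0.508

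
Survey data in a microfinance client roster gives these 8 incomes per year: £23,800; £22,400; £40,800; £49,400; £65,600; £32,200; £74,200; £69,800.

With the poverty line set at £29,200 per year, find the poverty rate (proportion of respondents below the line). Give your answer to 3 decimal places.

0.250

2 of the 8 respondents have income below £29,200.
H = 2/8 = 0.250.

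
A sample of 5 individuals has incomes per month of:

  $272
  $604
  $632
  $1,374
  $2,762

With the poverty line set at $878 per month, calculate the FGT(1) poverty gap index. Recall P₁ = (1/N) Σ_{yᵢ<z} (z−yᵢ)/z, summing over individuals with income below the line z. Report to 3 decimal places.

0.256

Below the line: $272, $604, $632 (q = 3 of N = 5).
Normalized shortfalls: (878−272)/878 = 0.6902; (878−604)/878 = 0.3121; (878−632)/878 = 0.2802.
Sum of shortfalls = 1.282460; P₁ averages over all N: 1.282460 / 5 = 0.256.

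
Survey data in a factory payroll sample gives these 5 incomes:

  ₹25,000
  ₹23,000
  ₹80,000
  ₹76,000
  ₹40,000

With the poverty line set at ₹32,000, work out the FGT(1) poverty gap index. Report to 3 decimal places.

Incomes under z: ₹23,000, ₹25,000 (q = 2 of N = 5).
Relative gaps: (32000−23000)/32000 = 0.2812; (32000−25000)/32000 = 0.2188.
Sum of shortfalls = 0.500000; P₁ averages over all N: 0.500000 / 5 = 0.100.

0.100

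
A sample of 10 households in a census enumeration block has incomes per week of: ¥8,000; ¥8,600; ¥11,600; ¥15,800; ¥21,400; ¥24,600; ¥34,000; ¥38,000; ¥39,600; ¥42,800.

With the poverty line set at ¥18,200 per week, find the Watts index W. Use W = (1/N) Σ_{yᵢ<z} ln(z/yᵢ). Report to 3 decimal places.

Poor units: ¥8,000, ¥8,600, ¥11,600, ¥15,800 (q = 4 of N = 10).
Log gaps: ln(18200/8000) = 0.8220; ln(18200/8600) = 0.7497; ln(18200/11600) = 0.4504; ln(18200/15800) = 0.1414.
W = 2.163468 / 10 = 0.216.

0.216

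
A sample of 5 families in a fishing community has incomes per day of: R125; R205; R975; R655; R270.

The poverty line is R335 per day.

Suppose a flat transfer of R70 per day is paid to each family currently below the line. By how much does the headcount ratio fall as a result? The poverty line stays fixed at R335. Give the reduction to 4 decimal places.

0.2000

Before: below the line — R125, R205, R270; headcount ratio = 0.600000.
After the R70 transfer: below the line — R195, R275; headcount ratio = 0.400000.
Reduction = 0.600000 − 0.400000 = 0.2000.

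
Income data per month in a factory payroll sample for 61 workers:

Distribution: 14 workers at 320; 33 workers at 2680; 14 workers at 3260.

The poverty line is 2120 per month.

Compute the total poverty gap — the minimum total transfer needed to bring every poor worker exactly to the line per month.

25200

Below z: 14×320 (q = 14 of N = 61).
Individual gaps: 14×(2120−320) = 25200.
Aggregate gap = 25200.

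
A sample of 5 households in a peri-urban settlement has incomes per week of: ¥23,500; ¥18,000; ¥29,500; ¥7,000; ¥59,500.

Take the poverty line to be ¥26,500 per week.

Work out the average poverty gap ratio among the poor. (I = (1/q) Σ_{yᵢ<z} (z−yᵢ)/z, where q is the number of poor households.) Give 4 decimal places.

0.3899

Below z: ¥7,000, ¥18,000, ¥23,500 (q = 3 of N = 5).
Relative gaps: 0.7358, 0.3208, 0.1132; sum = 1.169811.
The income-gap ratio divides by q (the poor only): 1.169811 / 3 = 0.3899.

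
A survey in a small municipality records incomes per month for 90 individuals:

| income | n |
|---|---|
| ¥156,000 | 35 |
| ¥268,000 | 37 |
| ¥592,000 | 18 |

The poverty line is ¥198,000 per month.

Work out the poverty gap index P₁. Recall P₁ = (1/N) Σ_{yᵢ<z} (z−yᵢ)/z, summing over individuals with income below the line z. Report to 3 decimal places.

Incomes under z: 35×¥156,000 (q = 35 of N = 90).
Gap ratios (z−y)/z: (198000−156000)/198000 = 0.2121 (×35).
Sum of shortfalls = 7.424242; P₁ averages over all N: 7.424242 / 90 = 0.082.

0.082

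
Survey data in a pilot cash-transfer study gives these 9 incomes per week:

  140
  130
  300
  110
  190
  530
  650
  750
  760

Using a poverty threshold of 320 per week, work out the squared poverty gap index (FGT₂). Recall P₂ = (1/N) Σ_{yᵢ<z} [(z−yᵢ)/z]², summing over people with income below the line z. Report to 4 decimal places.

0.1410

Poor units: 110, 130, 140, 190, 300 (q = 5 of N = 9).
Gap ratios (z−y)/z: (320−110)/320 = 0.6562; (320−130)/320 = 0.5938; (320−140)/320 = 0.5625; (320−190)/320 = 0.4062; (320−300)/320 = 0.0625.
Squared: 0.4307; 0.3525; 0.3164; 0.1650; 0.0039.
Sum = 1.268555; P₂ = 1.268555 / 9 = 0.1410.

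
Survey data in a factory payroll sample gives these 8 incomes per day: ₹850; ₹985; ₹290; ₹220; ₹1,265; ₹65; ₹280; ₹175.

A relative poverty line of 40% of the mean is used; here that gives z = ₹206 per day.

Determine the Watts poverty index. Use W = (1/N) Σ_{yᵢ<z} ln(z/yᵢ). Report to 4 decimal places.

0.1646

Below z: ₹65, ₹175 (q = 2 of N = 8).
Log gaps: ln(206/65) = 1.1535; ln(206/175) = 0.1631.
W = 1.316579 / 8 = 0.1646.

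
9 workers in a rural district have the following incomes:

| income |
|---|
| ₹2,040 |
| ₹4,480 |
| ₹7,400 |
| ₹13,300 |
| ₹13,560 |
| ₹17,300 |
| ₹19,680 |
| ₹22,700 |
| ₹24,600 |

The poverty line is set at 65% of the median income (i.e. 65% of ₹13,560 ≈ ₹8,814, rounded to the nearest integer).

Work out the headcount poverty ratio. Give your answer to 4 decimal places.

0.3333

3 of the 9 workers have income below ₹8,814.
H = 3/9 = 0.3333.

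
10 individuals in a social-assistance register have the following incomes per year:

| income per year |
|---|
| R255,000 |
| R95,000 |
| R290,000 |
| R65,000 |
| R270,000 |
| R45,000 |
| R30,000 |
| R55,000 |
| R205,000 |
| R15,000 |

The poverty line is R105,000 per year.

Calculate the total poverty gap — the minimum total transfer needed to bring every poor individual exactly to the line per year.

Below the line: R15,000, R30,000, R45,000, R55,000, R65,000, R95,000 (q = 6 of N = 10).
Individual gaps: 105000−15000 = 90000; 105000−30000 = 75000; 105000−45000 = 60000; 105000−55000 = 50000; 105000−65000 = 40000; 105000−95000 = 10000.
Aggregate gap = R325,000.

R325,000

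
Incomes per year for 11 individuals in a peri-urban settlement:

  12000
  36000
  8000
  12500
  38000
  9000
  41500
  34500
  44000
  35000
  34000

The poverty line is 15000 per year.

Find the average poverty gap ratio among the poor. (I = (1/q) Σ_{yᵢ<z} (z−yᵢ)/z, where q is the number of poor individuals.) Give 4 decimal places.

0.3083

Incomes under z: 8000, 9000, 12000, 12500 (q = 4 of N = 11).
Relative gaps: 0.4667, 0.4000, 0.2000, 0.1667; sum = 1.233333.
I averages over the q = 4 poor units only: 1.233333 / 4 = 0.3083.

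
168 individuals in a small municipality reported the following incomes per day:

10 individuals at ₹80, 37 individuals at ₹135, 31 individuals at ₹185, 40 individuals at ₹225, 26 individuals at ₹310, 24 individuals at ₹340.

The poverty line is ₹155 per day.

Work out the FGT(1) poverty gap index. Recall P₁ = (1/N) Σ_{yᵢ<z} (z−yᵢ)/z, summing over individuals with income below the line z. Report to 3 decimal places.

0.057

Below the line: 10×₹80, 37×₹135 (q = 47 of N = 168).
Relative gaps: (155−80)/155 = 0.4839 (×10); (155−135)/155 = 0.1290 (×37).
Sum of shortfalls = 9.612903; P₁ averages over all N: 9.612903 / 168 = 0.057.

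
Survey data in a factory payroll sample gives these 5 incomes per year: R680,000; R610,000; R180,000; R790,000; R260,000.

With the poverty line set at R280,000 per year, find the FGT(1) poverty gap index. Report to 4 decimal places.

Below z: R180,000, R260,000 (q = 2 of N = 5).
Shortfall ratios: (280000−180000)/280000 = 0.3571; (280000−260000)/280000 = 0.0714.
Σ = 0.428571. Dividing by the full population N = 5 gives P₁ = 0.0857.

0.0857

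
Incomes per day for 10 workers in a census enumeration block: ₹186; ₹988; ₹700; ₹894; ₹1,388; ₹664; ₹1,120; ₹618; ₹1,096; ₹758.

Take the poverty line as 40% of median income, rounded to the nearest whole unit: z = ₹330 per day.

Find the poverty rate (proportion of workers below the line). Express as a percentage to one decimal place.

10.0%

1 of the 10 workers have income below ₹330.
H = 1/10 = 10.0%.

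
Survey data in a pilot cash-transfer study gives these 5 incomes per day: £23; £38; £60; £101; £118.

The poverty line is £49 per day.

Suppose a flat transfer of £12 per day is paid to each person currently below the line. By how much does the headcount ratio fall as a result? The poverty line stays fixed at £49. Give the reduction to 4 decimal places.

0.2000

Before: below the line — £23, £38; headcount ratio = 0.400000.
After the £12 transfer: below the line — £35; headcount ratio = 0.200000.
Reduction = 0.400000 − 0.200000 = 0.2000.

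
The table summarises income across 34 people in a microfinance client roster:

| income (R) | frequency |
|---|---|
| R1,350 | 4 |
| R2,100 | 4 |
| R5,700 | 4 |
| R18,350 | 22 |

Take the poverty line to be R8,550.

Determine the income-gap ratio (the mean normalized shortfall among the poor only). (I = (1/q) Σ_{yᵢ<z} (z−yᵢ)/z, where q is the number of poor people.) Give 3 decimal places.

Below z: 4×R1,350, 4×R2,100, 4×R5,700 (q = 12 of N = 34).
Relative gaps: 0.8421 (×4), 0.7544 (×4), 0.3333 (×4); sum = 7.719298.
The income-gap ratio divides by q (the poor only): 7.719298 / 12 = 0.643.

0.643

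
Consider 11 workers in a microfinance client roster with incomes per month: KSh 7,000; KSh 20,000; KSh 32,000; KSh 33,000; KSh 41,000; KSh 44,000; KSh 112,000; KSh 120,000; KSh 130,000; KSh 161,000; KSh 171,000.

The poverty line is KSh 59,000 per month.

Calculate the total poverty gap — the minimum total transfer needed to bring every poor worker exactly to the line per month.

KSh 177,000

Incomes under z: KSh 7,000, KSh 20,000, KSh 32,000, KSh 33,000, KSh 41,000, KSh 44,000 (q = 6 of N = 11).
Individual gaps: 59000−7000 = 52000; 59000−20000 = 39000; 59000−32000 = 27000; 59000−33000 = 26000; 59000−41000 = 18000; 59000−44000 = 15000.
Aggregate gap = KSh 177,000.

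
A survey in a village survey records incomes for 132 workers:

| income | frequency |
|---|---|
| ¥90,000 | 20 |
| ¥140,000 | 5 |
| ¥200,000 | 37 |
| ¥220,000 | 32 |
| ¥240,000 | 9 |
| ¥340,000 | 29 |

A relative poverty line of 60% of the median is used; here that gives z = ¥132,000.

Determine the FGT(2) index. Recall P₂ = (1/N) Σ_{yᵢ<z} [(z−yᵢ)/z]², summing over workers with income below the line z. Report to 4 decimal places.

Below z: 20×¥90,000 (q = 20 of N = 132).
Shortfall ratios: (132000−90000)/132000 = 0.3182 (×20).
Squared: 0.1012 (×20).
Sum = 2.024793; P₂ = 2.024793 / 132 = 0.0153.

0.0153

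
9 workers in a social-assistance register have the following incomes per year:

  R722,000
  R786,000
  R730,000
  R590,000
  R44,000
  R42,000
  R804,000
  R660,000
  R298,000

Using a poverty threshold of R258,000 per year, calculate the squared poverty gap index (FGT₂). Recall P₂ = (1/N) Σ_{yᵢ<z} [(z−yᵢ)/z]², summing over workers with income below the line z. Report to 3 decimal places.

0.154

Incomes under z: R42,000, R44,000 (q = 2 of N = 9).
Shortfall ratios: (258000−42000)/258000 = 0.8372; (258000−44000)/258000 = 0.8295.
Squared: 0.7009; 0.6880.
Sum = 1.388919; P₂ = 1.388919 / 9 = 0.154.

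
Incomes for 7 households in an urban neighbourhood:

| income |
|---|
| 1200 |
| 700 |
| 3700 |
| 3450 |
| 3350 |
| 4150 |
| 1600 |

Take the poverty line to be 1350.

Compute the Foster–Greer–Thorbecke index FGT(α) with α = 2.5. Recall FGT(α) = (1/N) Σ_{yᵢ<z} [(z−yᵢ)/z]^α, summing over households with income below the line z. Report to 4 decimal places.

0.0236

Below the line: 700, 1200 (q = 2 of N = 7).
Shortfall ratios: (1350−700)/1350 = 0.4815; (1350−1200)/1350 = 0.1111.
Raised to α = 2.5: 0.16086; 0.00412.
Sum = 0.164976; FGT(2.5) = 0.164976 / 7 = 0.0236.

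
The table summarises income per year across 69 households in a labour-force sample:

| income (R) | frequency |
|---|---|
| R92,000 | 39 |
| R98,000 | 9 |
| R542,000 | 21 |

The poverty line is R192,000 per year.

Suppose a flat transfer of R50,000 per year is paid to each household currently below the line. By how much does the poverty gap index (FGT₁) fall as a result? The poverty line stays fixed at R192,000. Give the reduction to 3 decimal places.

0.181

Before: below the line — 39×R92,000, 9×R98,000; poverty gap index (FGT₁) = 0.35824.
After the R50,000 transfer: below the line — 39×R142,000, 9×R148,000; poverty gap index (FGT₁) = 0.17708.
Reduction = 0.35824 − 0.17708 = 0.181.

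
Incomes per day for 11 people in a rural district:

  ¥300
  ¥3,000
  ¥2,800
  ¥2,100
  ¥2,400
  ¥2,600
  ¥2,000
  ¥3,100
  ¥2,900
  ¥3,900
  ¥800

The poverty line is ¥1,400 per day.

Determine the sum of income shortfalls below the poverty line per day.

Incomes under z: ¥300, ¥800 (q = 2 of N = 11).
Individual gaps: 1400−300 = 1100; 1400−800 = 600.
Aggregate gap = ¥1,700.

¥1,700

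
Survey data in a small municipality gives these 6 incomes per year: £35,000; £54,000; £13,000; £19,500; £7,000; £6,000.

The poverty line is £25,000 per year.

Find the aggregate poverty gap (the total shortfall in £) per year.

£54,500

Below z: £6,000, £7,000, £13,000, £19,500 (q = 4 of N = 6).
Individual gaps: 25000−6000 = 19000; 25000−7000 = 18000; 25000−13000 = 12000; 25000−19500 = 5500.
Aggregate gap = £54,500.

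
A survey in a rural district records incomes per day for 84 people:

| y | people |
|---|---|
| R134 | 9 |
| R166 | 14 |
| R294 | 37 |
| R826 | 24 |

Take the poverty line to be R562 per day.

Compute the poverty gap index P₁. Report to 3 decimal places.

Incomes under z: 9×R134, 14×R166, 37×R294 (q = 60 of N = 84).
Gap ratios (z−y)/z: (562−134)/562 = 0.7616 (×9); (562−166)/562 = 0.7046 (×14); (562−294)/562 = 0.4769 (×37).
Sum of shortfalls = 34.362989; P₁ averages over all N: 34.362989 / 84 = 0.409.

0.409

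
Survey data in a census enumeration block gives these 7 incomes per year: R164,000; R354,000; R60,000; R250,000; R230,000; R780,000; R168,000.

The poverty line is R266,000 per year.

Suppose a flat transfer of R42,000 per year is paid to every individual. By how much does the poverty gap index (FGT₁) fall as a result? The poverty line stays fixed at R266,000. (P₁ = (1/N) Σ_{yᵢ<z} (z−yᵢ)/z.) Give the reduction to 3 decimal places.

0.096

Before: below the line — R60,000, R164,000, R168,000, R230,000, R250,000; poverty gap index (FGT₁) = 0.24597.
After the R42,000 transfer: below the line — R102,000, R206,000, R210,000; poverty gap index (FGT₁) = 0.15038.
Reduction = 0.24597 − 0.15038 = 0.096.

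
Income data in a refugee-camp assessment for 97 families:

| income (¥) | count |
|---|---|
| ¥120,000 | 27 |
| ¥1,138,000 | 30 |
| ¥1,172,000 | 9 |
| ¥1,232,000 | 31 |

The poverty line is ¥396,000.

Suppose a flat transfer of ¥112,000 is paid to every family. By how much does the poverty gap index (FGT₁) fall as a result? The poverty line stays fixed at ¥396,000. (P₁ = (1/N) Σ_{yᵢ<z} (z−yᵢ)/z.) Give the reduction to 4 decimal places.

Before: below the line — 27×¥120,000; poverty gap index (FGT₁) = 0.194002.
After the ¥112,000 transfer: below the line — 27×¥232,000; poverty gap index (FGT₁) = 0.115276.
Reduction = 0.194002 − 0.115276 = 0.0787.

0.0787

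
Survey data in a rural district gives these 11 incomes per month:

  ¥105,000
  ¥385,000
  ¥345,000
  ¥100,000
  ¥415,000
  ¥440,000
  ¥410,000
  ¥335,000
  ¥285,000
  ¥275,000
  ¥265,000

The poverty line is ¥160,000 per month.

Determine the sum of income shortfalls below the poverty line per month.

Poor units: ¥100,000, ¥105,000 (q = 2 of N = 11).
Individual gaps: 160000−100000 = 60000; 160000−105000 = 55000.
Aggregate gap = ¥115,000.

¥115,000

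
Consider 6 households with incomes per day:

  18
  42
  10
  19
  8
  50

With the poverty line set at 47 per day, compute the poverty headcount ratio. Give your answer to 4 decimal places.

0.8333

5 of the 6 households have income below 47.
H = 5/6 = 0.8333.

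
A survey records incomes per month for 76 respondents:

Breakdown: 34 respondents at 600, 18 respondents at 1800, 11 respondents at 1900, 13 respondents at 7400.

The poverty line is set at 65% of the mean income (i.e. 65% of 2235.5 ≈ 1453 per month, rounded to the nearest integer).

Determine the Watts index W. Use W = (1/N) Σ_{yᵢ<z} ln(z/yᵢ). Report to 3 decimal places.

0.396

Poor units: 34×600 (q = 34 of N = 76).
Log gaps: ln(1453/600) = 0.8845 (×34).
W = 30.071504 / 76 = 0.396.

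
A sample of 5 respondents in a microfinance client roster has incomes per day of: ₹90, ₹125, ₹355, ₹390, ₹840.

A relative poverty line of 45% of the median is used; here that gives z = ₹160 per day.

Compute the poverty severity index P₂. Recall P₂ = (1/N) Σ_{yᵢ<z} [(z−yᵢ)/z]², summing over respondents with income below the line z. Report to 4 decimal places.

Below z: ₹90, ₹125 (q = 2 of N = 5).
Relative gaps: (160−90)/160 = 0.4375; (160−125)/160 = 0.2188.
Squared: 0.1914; 0.0479.
Sum = 0.239258; P₂ = 0.239258 / 5 = 0.0479.

0.0479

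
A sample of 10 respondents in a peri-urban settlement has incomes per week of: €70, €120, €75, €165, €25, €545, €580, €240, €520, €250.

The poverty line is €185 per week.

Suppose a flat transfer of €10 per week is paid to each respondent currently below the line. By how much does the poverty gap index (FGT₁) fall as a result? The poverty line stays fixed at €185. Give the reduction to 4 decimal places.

0.0270

Before: below the line — €25, €70, €75, €120, €165; poverty gap index (FGT₁) = 0.254054.
After the €10 transfer: below the line — €35, €80, €85, €130, €175; poverty gap index (FGT₁) = 0.227027.
Reduction = 0.254054 − 0.227027 = 0.0270.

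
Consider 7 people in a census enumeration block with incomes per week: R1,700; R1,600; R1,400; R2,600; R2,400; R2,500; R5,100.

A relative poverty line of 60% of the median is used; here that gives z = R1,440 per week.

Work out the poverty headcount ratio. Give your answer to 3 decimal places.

0.143

1 of the 7 people have income below R1,440.
H = 1/7 = 0.143.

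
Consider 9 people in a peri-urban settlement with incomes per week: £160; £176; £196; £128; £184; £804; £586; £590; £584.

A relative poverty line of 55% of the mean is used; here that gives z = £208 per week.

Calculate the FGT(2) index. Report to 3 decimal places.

0.027

Below the line: £128, £160, £176, £184, £196 (q = 5 of N = 9).
Relative gaps: (208−128)/208 = 0.3846; (208−160)/208 = 0.2308; (208−176)/208 = 0.1538; (208−184)/208 = 0.1154; (208−196)/208 = 0.0577.
Squared: 0.1479; 0.0533; 0.0237; 0.0133; 0.0033.
Sum = 0.241494; P₂ = 0.241494 / 9 = 0.027.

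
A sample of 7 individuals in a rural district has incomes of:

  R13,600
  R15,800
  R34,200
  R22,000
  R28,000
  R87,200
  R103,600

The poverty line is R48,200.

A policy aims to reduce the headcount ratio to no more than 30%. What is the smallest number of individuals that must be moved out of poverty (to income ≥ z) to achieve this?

Currently q = 5 of N = 7 are below the line (H = 0.714).
A headcount ratio of at most 30% allows at most ⌊0.30 × 7⌋ = 2 poor individuals.
So at least 5 − 2 = 3 must be lifted.

3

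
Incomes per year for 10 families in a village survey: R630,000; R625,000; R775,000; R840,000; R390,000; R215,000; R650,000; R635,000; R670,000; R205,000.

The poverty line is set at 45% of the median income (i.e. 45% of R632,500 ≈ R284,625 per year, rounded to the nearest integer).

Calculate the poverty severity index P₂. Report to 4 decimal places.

0.0138

Poor units: R205,000, R215,000 (q = 2 of N = 10).
Relative gaps: (284625−205000)/284625 = 0.2798; (284625−215000)/284625 = 0.2446.
Squared: 0.0783; 0.0598.
Sum = 0.138101; P₂ = 0.138101 / 10 = 0.0138.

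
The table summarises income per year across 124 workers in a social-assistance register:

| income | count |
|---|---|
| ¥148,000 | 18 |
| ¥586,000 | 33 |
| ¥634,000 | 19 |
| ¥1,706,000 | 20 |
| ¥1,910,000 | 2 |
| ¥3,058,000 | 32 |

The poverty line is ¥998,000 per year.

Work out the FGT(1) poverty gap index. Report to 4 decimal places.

0.2894

Poor units: 18×¥148,000, 33×¥586,000, 19×¥634,000 (q = 70 of N = 124).
Shortfall ratios: (998000−148000)/998000 = 0.8517 (×18); (998000−586000)/998000 = 0.4128 (×33); (998000−634000)/998000 = 0.3647 (×19).
Sum of shortfalls = 35.883768; P₁ averages over all N: 35.883768 / 124 = 0.2894.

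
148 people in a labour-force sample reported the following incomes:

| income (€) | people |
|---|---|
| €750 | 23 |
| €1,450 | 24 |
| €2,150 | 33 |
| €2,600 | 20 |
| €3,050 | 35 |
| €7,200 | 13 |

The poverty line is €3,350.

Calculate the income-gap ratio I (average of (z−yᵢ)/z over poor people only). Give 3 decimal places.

Poor units: 23×€750, 24×€1,450, 33×€2,150, 20×€2,600, 35×€3,050 (q = 135 of N = 148).
Shortfall ratios (z−y)/z: 0.7761 (×23), 0.5672 (×24), 0.3582 (×33), 0.2239 (×20), 0.0896 (×35); sum = 50.895522.
I averages over the q = 135 poor units only: 50.895522 / 135 = 0.377.

0.377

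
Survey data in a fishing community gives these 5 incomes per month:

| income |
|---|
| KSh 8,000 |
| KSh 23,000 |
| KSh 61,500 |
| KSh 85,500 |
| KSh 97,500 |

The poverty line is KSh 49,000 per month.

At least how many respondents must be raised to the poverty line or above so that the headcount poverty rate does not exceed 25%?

Currently q = 2 of N = 5 are below the line (H = 0.400).
A headcount ratio of at most 25% allows at most ⌊0.25 × 5⌋ = 1 poor respondents.
So at least 2 − 1 = 1 must be lifted.

1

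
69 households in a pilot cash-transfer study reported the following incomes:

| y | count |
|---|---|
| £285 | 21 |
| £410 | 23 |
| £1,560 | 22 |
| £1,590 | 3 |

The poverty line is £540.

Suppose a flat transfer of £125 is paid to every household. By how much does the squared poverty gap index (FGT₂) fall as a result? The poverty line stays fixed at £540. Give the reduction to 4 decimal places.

0.0695

Before: below the line — 21×£285, 23×£410; squared poverty gap index (FGT₂) = 0.087186.
After the £125 transfer: below the line — 21×£410, 23×£535; squared poverty gap index (FGT₂) = 0.017667.
Reduction = 0.087186 − 0.017667 = 0.0695.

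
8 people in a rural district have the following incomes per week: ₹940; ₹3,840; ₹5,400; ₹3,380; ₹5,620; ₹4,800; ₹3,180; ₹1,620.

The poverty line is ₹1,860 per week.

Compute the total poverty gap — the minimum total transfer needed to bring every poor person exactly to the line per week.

₹1,160

Poor units: ₹940, ₹1,620 (q = 2 of N = 8).
Individual gaps: 1860−940 = 920; 1860−1620 = 240.
Aggregate gap = ₹1,160.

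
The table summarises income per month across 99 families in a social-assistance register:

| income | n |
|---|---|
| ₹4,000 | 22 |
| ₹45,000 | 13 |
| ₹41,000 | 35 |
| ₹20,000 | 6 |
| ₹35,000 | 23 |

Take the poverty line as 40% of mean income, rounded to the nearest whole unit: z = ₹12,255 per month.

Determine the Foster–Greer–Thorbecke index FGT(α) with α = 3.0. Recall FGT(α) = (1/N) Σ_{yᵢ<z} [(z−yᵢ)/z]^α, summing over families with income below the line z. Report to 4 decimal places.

Below the line: 22×₹4,000 (q = 22 of N = 99).
Normalized shortfalls: (12255−4000)/12255 = 0.6736 (×22).
Raised to α = 3.0: 0.30564 (×22).
Sum = 6.724097; FGT(3.0) = 6.724097 / 99 = 0.0679.

0.0679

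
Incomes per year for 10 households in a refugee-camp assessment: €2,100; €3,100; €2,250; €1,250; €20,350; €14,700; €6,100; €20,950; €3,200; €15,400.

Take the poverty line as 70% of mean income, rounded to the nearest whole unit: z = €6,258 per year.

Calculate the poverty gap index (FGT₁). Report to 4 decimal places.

0.3124

Incomes under z: €1,250, €2,100, €2,250, €3,100, €3,200, €6,100 (q = 6 of N = 10).
Normalized shortfalls: (6258−1250)/6258 = 0.8003; (6258−2100)/6258 = 0.6644; (6258−2250)/6258 = 0.6405; (6258−3100)/6258 = 0.5046; (6258−3200)/6258 = 0.4887; (6258−6100)/6258 = 0.0252.
Sum of shortfalls = 3.123682; P₁ averages over all N: 3.123682 / 10 = 0.3124.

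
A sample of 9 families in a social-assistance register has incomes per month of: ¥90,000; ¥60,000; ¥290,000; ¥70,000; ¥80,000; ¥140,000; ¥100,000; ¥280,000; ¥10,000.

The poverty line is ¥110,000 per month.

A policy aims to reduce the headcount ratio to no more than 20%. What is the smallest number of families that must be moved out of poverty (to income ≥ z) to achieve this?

6 of the 9 families are poor, so H = 6/9 = 0.667.
A headcount ratio of at most 20% allows at most ⌊0.20 × 9⌋ = 1 poor families.
So at least 6 − 1 = 5 must be lifted.

5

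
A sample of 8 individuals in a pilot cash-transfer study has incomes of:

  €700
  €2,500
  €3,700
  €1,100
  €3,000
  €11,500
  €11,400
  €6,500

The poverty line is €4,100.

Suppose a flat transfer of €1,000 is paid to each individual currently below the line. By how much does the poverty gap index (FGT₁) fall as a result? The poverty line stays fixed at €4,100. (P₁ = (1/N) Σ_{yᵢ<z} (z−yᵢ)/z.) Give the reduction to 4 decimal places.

0.1341

Before: below the line — €700, €1,100, €2,500, €3,000, €3,700; poverty gap index (FGT₁) = 0.289634.
After the €1,000 transfer: below the line — €1,700, €2,100, €3,500, €4,000; poverty gap index (FGT₁) = 0.155488.
Reduction = 0.289634 − 0.155488 = 0.1341.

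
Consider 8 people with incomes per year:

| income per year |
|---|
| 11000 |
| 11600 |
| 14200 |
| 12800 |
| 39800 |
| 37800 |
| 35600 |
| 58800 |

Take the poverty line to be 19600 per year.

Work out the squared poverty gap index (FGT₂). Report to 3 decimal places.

0.069

Incomes under z: 11000, 11600, 12800, 14200 (q = 4 of N = 8).
Gap ratios (z−y)/z: (19600−11000)/19600 = 0.4388; (19600−11600)/19600 = 0.4082; (19600−12800)/19600 = 0.3469; (19600−14200)/19600 = 0.2755.
Squared: 0.1925; 0.1666; 0.1204; 0.0759.
Sum = 0.555394; P₂ = 0.555394 / 8 = 0.069.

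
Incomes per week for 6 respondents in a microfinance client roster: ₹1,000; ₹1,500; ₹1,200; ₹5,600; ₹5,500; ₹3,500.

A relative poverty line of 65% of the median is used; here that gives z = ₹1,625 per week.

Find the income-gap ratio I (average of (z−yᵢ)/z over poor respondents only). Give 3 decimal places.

0.241

Below the line: ₹1,000, ₹1,200, ₹1,500 (q = 3 of N = 6).
Relative gaps: 0.3846, 0.2615, 0.0769; sum = 0.723077.
The income-gap ratio divides by q (the poor only): 0.723077 / 3 = 0.241.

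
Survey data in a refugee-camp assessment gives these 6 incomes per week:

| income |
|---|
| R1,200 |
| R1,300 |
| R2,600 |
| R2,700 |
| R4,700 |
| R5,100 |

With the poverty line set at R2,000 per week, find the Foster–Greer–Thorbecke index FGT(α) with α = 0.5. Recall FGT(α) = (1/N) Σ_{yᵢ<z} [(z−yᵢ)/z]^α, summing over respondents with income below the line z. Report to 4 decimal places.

Poor units: R1,200, R1,300 (q = 2 of N = 6).
Normalized shortfalls: (2000−1200)/2000 = 0.4000; (2000−1300)/2000 = 0.3500.
Raised to α = 0.5: 0.63246; 0.59161.
Sum = 1.224064; FGT(0.5) = 1.224064 / 6 = 0.2040.

0.2040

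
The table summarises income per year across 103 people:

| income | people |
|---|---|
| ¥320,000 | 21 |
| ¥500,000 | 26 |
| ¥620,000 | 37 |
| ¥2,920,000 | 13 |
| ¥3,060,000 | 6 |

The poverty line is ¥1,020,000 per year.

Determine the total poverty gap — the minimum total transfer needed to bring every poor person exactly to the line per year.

Below z: 21×¥320,000, 26×¥500,000, 37×¥620,000 (q = 84 of N = 103).
Individual gaps: 21×(1020000−320000) = 14700000; 26×(1020000−500000) = 13520000; 37×(1020000−620000) = 14800000.
Aggregate gap = ¥43,020,000.

¥43,020,000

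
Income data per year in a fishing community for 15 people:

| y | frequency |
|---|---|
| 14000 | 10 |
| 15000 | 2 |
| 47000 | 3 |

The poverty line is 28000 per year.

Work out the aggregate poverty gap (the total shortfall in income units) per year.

Below the line: 10×14000, 2×15000 (q = 12 of N = 15).
Individual gaps: 10×(28000−14000) = 140000; 2×(28000−15000) = 26000.
Aggregate gap = 166000.

166000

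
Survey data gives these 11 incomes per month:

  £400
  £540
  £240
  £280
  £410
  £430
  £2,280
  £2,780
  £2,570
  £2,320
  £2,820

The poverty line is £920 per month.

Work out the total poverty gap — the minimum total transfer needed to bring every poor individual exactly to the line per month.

£3,220

Below the line: £240, £280, £400, £410, £430, £540 (q = 6 of N = 11).
Individual gaps: 920−240 = 680; 920−280 = 640; 920−400 = 520; 920−410 = 510; 920−430 = 490; 920−540 = 380.
Aggregate gap = £3,220.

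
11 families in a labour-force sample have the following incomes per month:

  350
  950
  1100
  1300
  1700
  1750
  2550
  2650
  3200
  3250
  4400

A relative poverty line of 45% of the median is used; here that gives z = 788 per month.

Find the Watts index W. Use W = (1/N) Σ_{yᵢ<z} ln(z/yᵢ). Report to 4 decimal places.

0.0738

Below the line: 350 (q = 1 of N = 11).
Log shortfalls: ln(788/350) = 0.8116.
W = 0.811565 / 11 = 0.0738.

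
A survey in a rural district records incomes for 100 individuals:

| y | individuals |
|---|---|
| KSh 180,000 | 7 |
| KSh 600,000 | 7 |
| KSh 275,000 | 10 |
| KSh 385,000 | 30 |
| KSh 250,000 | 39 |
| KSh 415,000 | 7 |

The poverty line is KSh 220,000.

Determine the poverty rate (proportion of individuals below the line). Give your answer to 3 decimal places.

7 of the 100 individuals have income below KSh 220,000.
H = 7/100 = 0.070.

0.070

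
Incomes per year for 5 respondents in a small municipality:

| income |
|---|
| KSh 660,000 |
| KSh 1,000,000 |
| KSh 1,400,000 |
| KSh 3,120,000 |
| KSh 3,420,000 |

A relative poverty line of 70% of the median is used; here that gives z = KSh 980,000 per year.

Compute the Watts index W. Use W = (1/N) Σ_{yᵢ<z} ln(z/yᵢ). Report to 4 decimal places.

Incomes under z: KSh 660,000 (q = 1 of N = 5).
Log gaps: ln(980000/660000) = 0.3953.
W = 0.395313 / 5 = 0.0791.

0.0791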